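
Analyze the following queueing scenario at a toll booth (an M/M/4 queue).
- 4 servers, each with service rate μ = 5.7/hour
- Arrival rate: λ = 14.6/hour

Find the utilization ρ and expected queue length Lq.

Traffic intensity: ρ = λ/(cμ) = 14.6/(4×5.7) = 0.6404
Since ρ = 0.6404 < 1, system is stable.
Offered load a = λ/μ = cρ = 14.6/5.7 = 2.5614
P₀ = [ Σₙ₌₀^3 aⁿ/n! + a^4/(4!(1-ρ)) ]⁻¹
Σ = a^0/0! + a^1/1! + a^2/2! + a^3/3! = 1.0000 + 2.5614 + 3.2804 + 2.8008 = 9.6426
a^4/(4!(1-ρ)) = 43.0439/(24 × 0.35965) = 4.9868
P₀ = 1/(9.6426 + 4.9868) = 0.06836
Lq = P₀·a^4·ρ / (4!(1-ρ)²) = 0.068356 × 43.0439 × 0.64035 / (24 × 0.12935) = 0.6069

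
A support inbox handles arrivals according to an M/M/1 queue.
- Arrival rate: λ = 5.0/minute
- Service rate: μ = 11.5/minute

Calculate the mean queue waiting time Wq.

First, compute utilization: ρ = λ/μ = 5.0/11.5 = 0.4348
For M/M/1: Wq = λ/(μ(μ-λ))
Wq = 5.0/(11.5 × (11.5-5.0))
Wq = 5.0/(11.5 × 6.50)
Wq = 0.06689 minutes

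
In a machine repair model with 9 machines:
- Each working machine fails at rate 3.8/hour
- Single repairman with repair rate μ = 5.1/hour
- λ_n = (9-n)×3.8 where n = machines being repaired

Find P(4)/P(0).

P(4)/P(0) = ∏_{i=0}^{4-1} λ_i/μ_{i+1}
= (9-0)×3.8/5.1 × (9-1)×3.8/5.1 × (9-2)×3.8/5.1 × (9-3)×3.8/5.1
= 932.0420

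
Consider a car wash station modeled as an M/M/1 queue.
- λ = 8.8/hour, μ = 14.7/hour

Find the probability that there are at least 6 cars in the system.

ρ = λ/μ = 8.8/14.7 = 0.598639
P(N ≥ n) = ρⁿ
P(N ≥ 6) = 0.598639^6
P(N ≥ 6) = 0.04602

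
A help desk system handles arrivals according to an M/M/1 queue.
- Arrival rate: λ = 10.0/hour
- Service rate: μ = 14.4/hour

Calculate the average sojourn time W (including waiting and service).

First, compute utilization: ρ = λ/μ = 10.0/14.4 = 0.6944
For M/M/1: W = 1/(μ-λ)
W = 1/(14.4-10.0) = 1/4.40
W = 0.2273 hours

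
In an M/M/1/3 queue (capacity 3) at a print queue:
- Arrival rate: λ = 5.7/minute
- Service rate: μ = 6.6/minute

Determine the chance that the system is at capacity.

ρ = λ/μ = 5.7/6.6 = 0.86364
P₀ = (1-ρ)/(1-ρ^(K+1)) = (1-0.86364)/(1-0.86364^4) = 0.13636/0.44367 = 0.3073
P_K = P₀×ρ^K = 0.3073 × 0.86364^3 = 0.3073 × 0.6442 = 0.1980
Blocking probability = 19.80%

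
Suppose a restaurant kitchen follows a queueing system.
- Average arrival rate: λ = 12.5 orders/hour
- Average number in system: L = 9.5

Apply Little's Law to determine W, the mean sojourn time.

Little's Law: L = λW, so W = L/λ
W = 9.5/12.5 = 0.7600 hours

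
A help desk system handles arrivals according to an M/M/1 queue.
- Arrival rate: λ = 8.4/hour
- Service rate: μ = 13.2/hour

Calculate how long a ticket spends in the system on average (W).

First, compute utilization: ρ = λ/μ = 8.4/13.2 = 0.6364
For M/M/1: W = 1/(μ-λ)
W = 1/(13.2-8.4) = 1/4.80
W = 0.2083 hours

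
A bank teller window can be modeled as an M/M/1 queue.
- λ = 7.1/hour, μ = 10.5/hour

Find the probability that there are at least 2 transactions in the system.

ρ = λ/μ = 7.1/10.5 = 0.6762
P(N ≥ n) = ρⁿ
P(N ≥ 2) = 0.6762^2
P(N ≥ 2) = 0.4572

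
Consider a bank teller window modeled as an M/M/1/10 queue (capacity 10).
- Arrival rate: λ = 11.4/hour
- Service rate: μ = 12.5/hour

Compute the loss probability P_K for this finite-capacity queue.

ρ = λ/μ = 11.4/12.5 = 0.9120
P₀ = (1-ρ)/(1-ρ^(K+1)) = (1-0.9120)/(1-0.9120^11) = 0.088000/0.63697 = 0.1382
P_K = P₀×ρ^K = 0.13815 × 0.9120^10 = 0.13815 × 0.39806 = 0.05499
Blocking probability = 5.50%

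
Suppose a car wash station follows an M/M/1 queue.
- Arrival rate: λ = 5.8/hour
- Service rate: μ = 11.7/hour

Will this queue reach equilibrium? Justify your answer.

Stability requires ρ = λ/(cμ) < 1
ρ = 5.8/(1 × 11.7) = 5.8/11.70 = 0.4957
Since 0.4957 < 1, the system is STABLE.
The server is busy 49.57% of the time.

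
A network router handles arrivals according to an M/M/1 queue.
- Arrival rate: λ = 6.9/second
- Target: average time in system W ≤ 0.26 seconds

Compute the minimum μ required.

For M/M/1: W = 1/(μ-λ)
Need W ≤ 0.26, so 1/(μ-λ) ≤ 0.26
μ - λ ≥ 1/0.26 = 3.8462
μ ≥ 6.9 + 3.8462 = 10.7462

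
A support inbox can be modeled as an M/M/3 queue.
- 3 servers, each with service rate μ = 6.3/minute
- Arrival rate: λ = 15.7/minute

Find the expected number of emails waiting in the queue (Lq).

Traffic intensity: ρ = λ/(cμ) = 15.7/(3×6.3) = 0.8307
Since ρ = 0.8307 < 1, system is stable.
Offered load a = λ/μ = cρ = 15.7/6.3 = 2.4921
P₀ = [ Σₙ₌₀^2 aⁿ/n! + a^3/(3!(1-ρ)) ]⁻¹
Σ = a^0/0! + a^1/1! + a^2/2! = 1.0000 + 2.4921 + 3.1052 = 6.5973
a^3/(3!(1-ρ)) = 15.47666/(6 × 0.1693122) = 15.2348
P₀ = 1/(6.5973 + 15.2348) = 0.04580
Lq = P₀·a^3·ρ / (3!(1-ρ)²) = 0.0458041 × 15.4767 × 0.830688 / (6 × 0.0286666) = 3.4237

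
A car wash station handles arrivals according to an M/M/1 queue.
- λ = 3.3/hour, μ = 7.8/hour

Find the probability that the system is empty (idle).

ρ = λ/μ = 3.3/7.8 = 0.4231
P(0) = 1 - ρ = 1 - 0.4231 = 0.5769
The server is idle 57.69% of the time.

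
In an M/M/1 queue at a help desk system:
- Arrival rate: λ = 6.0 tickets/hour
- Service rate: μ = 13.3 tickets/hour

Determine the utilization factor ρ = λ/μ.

Server utilization: ρ = λ/μ
ρ = 6.0/13.3 = 0.4511
The server is busy 45.11% of the time.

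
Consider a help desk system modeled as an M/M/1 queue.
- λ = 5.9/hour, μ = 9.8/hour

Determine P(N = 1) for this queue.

ρ = λ/μ = 5.9/9.8 = 0.6020
P(n) = (1-ρ)ρⁿ
P(1) = (1-0.6020) × 0.6020^1
P(1) = 0.3980 × 0.6020
P(1) = 0.2396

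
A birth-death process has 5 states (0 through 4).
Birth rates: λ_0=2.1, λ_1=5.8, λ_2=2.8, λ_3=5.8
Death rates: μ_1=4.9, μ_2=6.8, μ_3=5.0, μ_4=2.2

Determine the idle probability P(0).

Ratios P(n)/P(0) = (λ₀···λₙ₋₁)/(μ₁···μₙ):
P(1)/P(0) = (2.1)/(4.9) = 0.4286
P(2)/P(0) = (2.1×5.8)/(4.9×6.8) = 0.3655
P(3)/P(0) = (2.1×5.8×2.8)/(4.9×6.8×5.0) = 0.2047
P(4)/P(0) = (2.1×5.8×2.8×5.8)/(4.9×6.8×5.0×2.2) = 0.5397

Normalization: ∑ P(n) = 1
P(0) × (1.0000 + 0.4286 + 0.3655 + 0.2047 + 0.5397) = 1
P(0) × 2.5385 = 1
P(0) = 1/2.5385 = 0.3939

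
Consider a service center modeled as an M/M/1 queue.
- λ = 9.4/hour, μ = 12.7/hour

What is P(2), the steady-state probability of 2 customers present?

ρ = λ/μ = 9.4/12.7 = 0.740157
P(n) = (1-ρ)ρⁿ
P(2) = (1-0.740157) × 0.740157^2
P(2) = 0.259843 × 0.547832
P(2) = 0.1424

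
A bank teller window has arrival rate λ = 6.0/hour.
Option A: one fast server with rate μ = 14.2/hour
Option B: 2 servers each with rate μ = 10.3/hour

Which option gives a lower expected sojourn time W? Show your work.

Option A: single server μ = 14.2 (M/M/1)
  ρ_A = 6.0/14.2 = 0.4225
  W_A = 1/(μ-λ) = 1/(14.2-6.0) = 1/8.20 = 0.1220

Option B: 2 servers μ = 10.3 (M/M/2)
  ρ_B = λ/(cμ) = 6.0/(2×10.3) = 0.2913
  Offered load a = λ/μ = cρ = 6.0/10.3 = 0.5825
  P₀ = [ Σₙ₌₀^1 aⁿ/n! + a^2/(2!(1-ρ)) ]⁻¹
  Σ = a^0/0! + a^1/1! = 1.0000 + 0.5825 = 1.5825
  a^2/(2!(1-ρ)) = 0.3393/(2 × 0.7087) = 0.2394
  P₀ = 1/(1.5825 + 0.2394) = 0.5489
  Lq = P₀·a^2·ρ / (2!(1-ρ)²) = 0.5489 × 0.3393 × 0.2913 / (2 × 0.5023) = 0.05400
  Wq_B = Lq/λ = 0.05400/6.0 = 0.009000
  W_B = Wq_B + 1/μ = 0.009000 + 0.09709 = 0.1061

Since W_B = 0.1061 < W_A = 0.1220, Option B (multiple servers) has the shorter time in system.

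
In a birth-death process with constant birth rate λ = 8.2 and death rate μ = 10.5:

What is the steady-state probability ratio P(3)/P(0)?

For constant rates: P(n)/P(0) = (λ/μ)^n
P(3)/P(0) = (8.2/10.5)^3 = 0.78095^3 = 0.4763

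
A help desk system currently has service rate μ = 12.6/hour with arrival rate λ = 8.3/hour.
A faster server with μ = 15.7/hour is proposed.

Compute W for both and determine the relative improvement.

System 1: ρ₁ = 8.3/12.6 = 0.6587, W₁ = 1/(12.6-8.3) = 0.23256
System 2: ρ₂ = 8.3/15.7 = 0.5287, W₂ = 1/(15.7-8.3) = 0.13514
Improvement: (W₁-W₂)/W₁ = (0.23256-0.13514)/0.23256 = 41.89%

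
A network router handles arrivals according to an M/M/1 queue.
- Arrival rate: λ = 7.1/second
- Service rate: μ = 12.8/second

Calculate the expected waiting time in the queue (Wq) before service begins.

First, compute utilization: ρ = λ/μ = 7.1/12.8 = 0.5547
For M/M/1: Wq = λ/(μ(μ-λ))
Wq = 7.1/(12.8 × (12.8-7.1))
Wq = 7.1/(12.8 × 5.70)
Wq = 0.09731 seconds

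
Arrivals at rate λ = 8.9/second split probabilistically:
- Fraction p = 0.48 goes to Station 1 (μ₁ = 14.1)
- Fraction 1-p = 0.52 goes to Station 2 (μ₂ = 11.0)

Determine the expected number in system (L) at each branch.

Effective rates: λ₁ = 8.9×0.48 = 4.272, λ₂ = 8.9×0.52 = 4.628
Station 1: ρ₁ = 4.272/14.1 = 0.3030, L₁ = ρ₁/(1-ρ₁) = 0.3030/(1-0.3030) = 0.4347
Station 2: ρ₂ = 4.628/11.0 = 0.42073, L₂ = ρ₂/(1-ρ₂) = 0.42073/(1-0.42073) = 0.7263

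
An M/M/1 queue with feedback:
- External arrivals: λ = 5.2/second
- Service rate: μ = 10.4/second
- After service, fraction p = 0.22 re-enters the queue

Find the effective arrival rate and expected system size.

Effective arrival rate: λ_eff = λ/(1-p) = 5.2/(1-0.22) = 5.2/0.78 = 6.6667
ρ = λ_eff/μ = 6.6667/10.4 = 0.64103
L = ρ/(1-ρ) = 0.64103/(1-0.64103) = 1.7857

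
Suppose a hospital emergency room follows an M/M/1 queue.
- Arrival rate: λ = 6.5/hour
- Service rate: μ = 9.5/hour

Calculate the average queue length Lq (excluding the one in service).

ρ = λ/μ = 6.5/9.5 = 0.6842
For M/M/1: Lq = λ²/(μ(μ-λ))
Lq = 42.25/(9.5 × 3.00)
Lq = 1.4825 patients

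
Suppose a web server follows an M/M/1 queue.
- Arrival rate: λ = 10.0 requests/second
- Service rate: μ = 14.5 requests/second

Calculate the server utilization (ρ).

Server utilization: ρ = λ/μ
ρ = 10.0/14.5 = 0.6897
The server is busy 68.97% of the time.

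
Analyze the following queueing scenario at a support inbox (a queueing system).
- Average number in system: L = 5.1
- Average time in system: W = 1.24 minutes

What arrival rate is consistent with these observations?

Little's Law: L = λW, so λ = L/W
λ = 5.1/1.24 = 4.1129 emails/minute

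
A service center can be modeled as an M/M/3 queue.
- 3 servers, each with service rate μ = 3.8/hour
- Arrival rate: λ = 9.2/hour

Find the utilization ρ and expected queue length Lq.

Traffic intensity: ρ = λ/(cμ) = 9.2/(3×3.8) = 0.8070
Since ρ = 0.8070 < 1, system is stable.
Offered load a = λ/μ = cρ = 9.2/3.8 = 2.4211
P₀ = [ Σₙ₌₀^2 aⁿ/n! + a^3/(3!(1-ρ)) ]⁻¹
Σ = a^0/0! + a^1/1! + a^2/2! = 1.0000 + 2.4211 + 2.9307 = 6.3518
a^3/(3!(1-ρ)) = 14.1910/(6 × 0.192982) = 12.2559
P₀ = 1/(6.3518 + 12.2559) = 0.05374
Lq = P₀·a^3·ρ / (3!(1-ρ)²) = 0.053741 × 14.1910 × 0.80702 / (6 × 0.037242) = 2.7543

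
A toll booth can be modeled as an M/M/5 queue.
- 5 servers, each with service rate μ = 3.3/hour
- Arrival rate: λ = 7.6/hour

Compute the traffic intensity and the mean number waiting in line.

Traffic intensity: ρ = λ/(cμ) = 7.6/(5×3.3) = 0.4606
Since ρ = 0.4606 < 1, system is stable.
Offered load a = λ/μ = cρ = 7.6/3.3 = 2.3030
P₀ = [ Σₙ₌₀^4 aⁿ/n! + a^5/(5!(1-ρ)) ]⁻¹
Σ = a^0/0! + a^1/1! + a^2/2! + a^3/3! + a^4/4! = 1.00000 + 2.30303 + 2.65197 + 2.03586 + 1.17216 = 9.1630
a^5/(5!(1-ρ)) = 64.7886/(120 × 0.5394) = 1.0009
P₀ = 1/(9.1630 + 1.0009) = 0.09839
Lq = P₀·a^5·ρ / (5!(1-ρ)²) = 0.0983867 × 64.7886 × 0.460606 / (120 × 0.290946) = 0.08410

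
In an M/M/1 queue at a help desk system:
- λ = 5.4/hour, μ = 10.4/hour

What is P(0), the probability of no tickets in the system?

ρ = λ/μ = 5.4/10.4 = 0.5192
P(0) = 1 - ρ = 1 - 0.5192 = 0.4808
The server is idle 48.08% of the time.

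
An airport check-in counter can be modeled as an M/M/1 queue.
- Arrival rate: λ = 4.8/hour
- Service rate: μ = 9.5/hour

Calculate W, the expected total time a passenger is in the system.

First, compute utilization: ρ = λ/μ = 4.8/9.5 = 0.5053
For M/M/1: W = 1/(μ-λ)
W = 1/(9.5-4.8) = 1/4.70
W = 0.2128 hours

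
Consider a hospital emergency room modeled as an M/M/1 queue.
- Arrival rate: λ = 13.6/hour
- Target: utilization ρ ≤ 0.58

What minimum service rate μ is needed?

ρ = λ/μ, so μ = λ/ρ
μ ≥ 13.6/0.58 = 23.4483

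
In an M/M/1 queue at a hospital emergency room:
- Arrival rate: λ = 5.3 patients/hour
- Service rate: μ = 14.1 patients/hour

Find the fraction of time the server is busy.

Server utilization: ρ = λ/μ
ρ = 5.3/14.1 = 0.3759
The server is busy 37.59% of the time.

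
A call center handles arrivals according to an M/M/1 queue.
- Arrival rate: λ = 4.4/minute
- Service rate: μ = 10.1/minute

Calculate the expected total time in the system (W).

First, compute utilization: ρ = λ/μ = 4.4/10.1 = 0.4356
For M/M/1: W = 1/(μ-λ)
W = 1/(10.1-4.4) = 1/5.70
W = 0.1754 minutes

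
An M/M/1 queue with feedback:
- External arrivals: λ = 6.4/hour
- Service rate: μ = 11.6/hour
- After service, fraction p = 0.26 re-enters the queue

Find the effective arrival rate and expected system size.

Effective arrival rate: λ_eff = λ/(1-p) = 6.4/(1-0.26) = 6.4/0.74 = 8.6486
ρ = λ_eff/μ = 8.6486/11.6 = 0.74557
L = ρ/(1-ρ) = 0.74557/(1-0.74557) = 2.9304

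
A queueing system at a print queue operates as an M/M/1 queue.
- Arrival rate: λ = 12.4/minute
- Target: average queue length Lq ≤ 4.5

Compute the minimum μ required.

For M/M/1: Lq = λ²/(μ(μ-λ))
Need Lq ≤ 4.5, i.e. μ(μ-λ) ≥ λ²/4.5
μ² - 12.4μ - 153.76/4.5 ≥ 0  →  μ² - 12.4μ - 34.1689 ≥ 0
Quadratic formula (positive root): μ = [λ + √(λ² + 4×34.1689)]/2
Discriminant: 153.76 + 4×34.1689 = 290.4356, √290.4356 = 17.0422
μ ≥ (12.4 + 17.0422)/2 = 14.7211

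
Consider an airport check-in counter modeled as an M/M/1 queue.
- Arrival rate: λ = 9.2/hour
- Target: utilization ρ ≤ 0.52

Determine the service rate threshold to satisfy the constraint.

ρ = λ/μ, so μ = λ/ρ
μ ≥ 9.2/0.52 = 17.6923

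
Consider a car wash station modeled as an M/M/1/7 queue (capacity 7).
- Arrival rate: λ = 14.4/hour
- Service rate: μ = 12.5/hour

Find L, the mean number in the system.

ρ = λ/μ = 14.4/12.5 = 1.1520
P₀ = (1-ρ)/(1-ρ^(K+1)) = (1-1.1520)/(1-1.1520^8) = -0.1520/-2.1018 = 0.07232
P_K = P₀×ρ^K = 0.07232 × 1.1520^7 = 0.07232 × 2.6926 = 0.1947
L = ρ[1 - (K+1)ρ^K + Kρ^(K+1)] / [(1-ρ)(1-ρ^(K+1))]
L = 1.1520 × (1 - 8×2.69257 + 7×3.10184) / ((1 - 1.1520) × (1 - 3.10184)) = 4.2272 cars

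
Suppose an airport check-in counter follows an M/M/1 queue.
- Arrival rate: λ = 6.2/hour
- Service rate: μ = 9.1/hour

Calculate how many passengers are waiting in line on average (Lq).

ρ = λ/μ = 6.2/9.1 = 0.6813
For M/M/1: Lq = λ²/(μ(μ-λ))
Lq = 38.44/(9.1 × 2.90)
Lq = 1.4566 passengers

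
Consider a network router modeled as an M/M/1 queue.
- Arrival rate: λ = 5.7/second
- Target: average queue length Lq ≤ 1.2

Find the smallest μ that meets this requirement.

For M/M/1: Lq = λ²/(μ(μ-λ))
Need Lq ≤ 1.2, i.e. μ(μ-λ) ≥ λ²/1.2
μ² - 5.7μ - 32.49/1.2 ≥ 0  →  μ² - 5.7μ - 27.0750 ≥ 0
Quadratic formula (positive root): μ = [λ + √(λ² + 4×27.0750)]/2
Discriminant: 32.49 + 4×27.0750 = 140.7900, √140.7900 = 11.865496
μ ≥ (5.7 + 11.865496)/2 = 8.7827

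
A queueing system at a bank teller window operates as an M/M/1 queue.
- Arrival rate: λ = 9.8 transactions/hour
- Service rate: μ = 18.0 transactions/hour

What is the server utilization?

Server utilization: ρ = λ/μ
ρ = 9.8/18.0 = 0.5444
The server is busy 54.44% of the time.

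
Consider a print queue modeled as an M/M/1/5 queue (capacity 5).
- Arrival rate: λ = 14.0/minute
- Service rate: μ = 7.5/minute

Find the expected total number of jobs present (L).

ρ = λ/μ = 14.0/7.5 = 1.8667
P₀ = (1-ρ)/(1-ρ^(K+1)) = (1-1.8667)/(1-1.8667^6) = -0.8667/-41.3104 = 0.02098
P_K = P₀×ρ^K = 0.02098 × 1.8667^5 = 0.02098 × 22.6659 = 0.4755
L = ρ[1 - (K+1)ρ^K + Kρ^(K+1)] / [(1-ρ)(1-ρ^(K+1))]
L = 1.8667 × (1 - 6×22.6659 + 5×42.3104) / ((1 - 1.8667) × (1 - 42.3104)) = 3.9914 jobs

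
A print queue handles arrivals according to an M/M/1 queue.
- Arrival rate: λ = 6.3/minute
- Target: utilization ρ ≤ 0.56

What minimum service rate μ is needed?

ρ = λ/μ, so μ = λ/ρ
μ ≥ 6.3/0.56 = 11.2500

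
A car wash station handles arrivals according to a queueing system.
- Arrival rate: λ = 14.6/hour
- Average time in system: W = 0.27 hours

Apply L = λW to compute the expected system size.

Little's Law: L = λW
L = 14.6 × 0.27 = 3.9420 cars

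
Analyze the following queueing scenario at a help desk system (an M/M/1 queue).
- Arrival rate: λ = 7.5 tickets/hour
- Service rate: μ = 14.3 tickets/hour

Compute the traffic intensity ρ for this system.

Server utilization: ρ = λ/μ
ρ = 7.5/14.3 = 0.5245
The server is busy 52.45% of the time.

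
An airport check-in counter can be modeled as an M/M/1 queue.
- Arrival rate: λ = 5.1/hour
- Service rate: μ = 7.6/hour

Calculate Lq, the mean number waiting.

ρ = λ/μ = 5.1/7.6 = 0.6711
For M/M/1: Lq = λ²/(μ(μ-λ))
Lq = 26.01/(7.6 × 2.50)
Lq = 1.3689 passengers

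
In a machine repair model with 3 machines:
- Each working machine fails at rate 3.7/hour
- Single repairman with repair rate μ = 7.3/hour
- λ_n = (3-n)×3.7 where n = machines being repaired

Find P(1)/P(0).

P(1)/P(0) = ∏_{i=0}^{1-1} λ_i/μ_{i+1}
= (3-0)×3.7/7.3
= 1.5205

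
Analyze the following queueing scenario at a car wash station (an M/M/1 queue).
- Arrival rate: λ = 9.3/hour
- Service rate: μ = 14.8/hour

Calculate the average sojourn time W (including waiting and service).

First, compute utilization: ρ = λ/μ = 9.3/14.8 = 0.6284
For M/M/1: W = 1/(μ-λ)
W = 1/(14.8-9.3) = 1/5.50
W = 0.1818 hours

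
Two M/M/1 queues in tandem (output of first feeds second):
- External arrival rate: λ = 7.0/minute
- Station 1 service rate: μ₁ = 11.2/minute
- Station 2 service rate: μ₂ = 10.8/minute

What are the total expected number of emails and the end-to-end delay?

By Jackson's theorem, each station behaves as independent M/M/1.
Station 1: ρ₁ = 7.0/11.2 = 0.6250, L₁ = ρ₁/(1-ρ₁) = λ/(μ₁-λ) = 7.0/4.20 = 1.6667
Station 2: ρ₂ = 7.0/10.8 = 0.6481, L₂ = ρ₂/(1-ρ₂) = λ/(μ₂-λ) = 7.0/3.80 = 1.8421
Total: L = L₁ + L₂ = 1.6667 + 1.8421 = 3.5088
W = L/λ = 3.5088/7.0 = 0.5013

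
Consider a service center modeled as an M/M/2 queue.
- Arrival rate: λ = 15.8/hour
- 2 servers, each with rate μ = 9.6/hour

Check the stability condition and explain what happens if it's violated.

Stability requires ρ = λ/(cμ) < 1
ρ = 15.8/(2 × 9.6) = 15.8/19.20 = 0.8229
Since 0.8229 < 1, the system is STABLE.
The servers are busy 82.29% of the time.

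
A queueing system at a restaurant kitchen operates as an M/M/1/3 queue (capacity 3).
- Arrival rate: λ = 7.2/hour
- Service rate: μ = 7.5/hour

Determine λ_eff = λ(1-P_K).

ρ = λ/μ = 7.2/7.5 = 0.9600
P₀ = (1-ρ)/(1-ρ^(K+1)) = (1-0.9600)/(1-0.9600^4) = 0.040000/0.15065 = 0.2655
P_K = P₀×ρ^K = 0.2655 × 0.9600^3 = 0.2655 × 0.8847 = 0.2349
λ_eff = λ(1-P_K) = 7.2 × (1 - 0.2349) = 7.2 × 0.7651 = 5.5087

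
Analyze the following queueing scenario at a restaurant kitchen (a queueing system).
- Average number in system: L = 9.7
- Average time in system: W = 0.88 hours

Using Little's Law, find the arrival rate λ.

Little's Law: L = λW, so λ = L/W
λ = 9.7/0.88 = 11.0227 orders/hour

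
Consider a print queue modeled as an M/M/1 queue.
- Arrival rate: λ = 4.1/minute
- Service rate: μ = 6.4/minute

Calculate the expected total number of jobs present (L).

ρ = λ/μ = 4.1/6.4 = 0.6406
For M/M/1: L = λ/(μ-λ)
L = 4.1/(6.4-4.1) = 4.1/2.30
L = 1.7826 jobs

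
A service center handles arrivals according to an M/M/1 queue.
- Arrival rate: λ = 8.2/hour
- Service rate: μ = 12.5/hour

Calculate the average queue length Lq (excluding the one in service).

ρ = λ/μ = 8.2/12.5 = 0.6560
For M/M/1: Lq = λ²/(μ(μ-λ))
Lq = 67.24/(12.5 × 4.30)
Lq = 1.2510 customers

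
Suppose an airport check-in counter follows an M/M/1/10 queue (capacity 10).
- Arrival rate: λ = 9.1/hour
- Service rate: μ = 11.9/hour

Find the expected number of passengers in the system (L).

ρ = λ/μ = 9.1/11.9 = 0.7647
P₀ = (1-ρ)/(1-ρ^(K+1)) = (1-0.7647)/(1-0.7647^11) = 0.2353/0.9477 = 0.2483
P_K = P₀×ρ^K = 0.2483 × 0.7647^10 = 0.2483 × 0.06838 = 0.01698
L = ρ[1 - (K+1)ρ^K + Kρ^(K+1)] / [(1-ρ)(1-ρ^(K+1))]
L = 0.7647 × (1 - 11×0.06838 + 10×0.05229) / ((1 - 0.7647) × (1 - 0.05229)) = 2.6430 passengers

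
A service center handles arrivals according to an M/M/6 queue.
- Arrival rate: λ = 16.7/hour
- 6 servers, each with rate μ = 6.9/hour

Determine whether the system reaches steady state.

Stability requires ρ = λ/(cμ) < 1
ρ = 16.7/(6 × 6.9) = 16.7/41.40 = 0.4034
Since 0.4034 < 1, the system is STABLE.
The servers are busy 40.34% of the time.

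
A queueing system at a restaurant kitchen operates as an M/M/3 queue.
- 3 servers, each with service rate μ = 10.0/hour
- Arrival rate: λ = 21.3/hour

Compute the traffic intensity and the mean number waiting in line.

Traffic intensity: ρ = λ/(cμ) = 21.3/(3×10.0) = 0.7100
Since ρ = 0.7100 < 1, system is stable.
Offered load a = λ/μ = cρ = 21.3/10.0 = 2.1300
P₀ = [ Σₙ₌₀^2 aⁿ/n! + a^3/(3!(1-ρ)) ]⁻¹
Σ = a^0/0! + a^1/1! + a^2/2! = 1.0000 + 2.1300 + 2.2684 = 5.3984
a^3/(3!(1-ρ)) = 9.6636/(6 × 0.2900) = 5.5538
P₀ = 1/(5.3984 + 5.5538) = 0.09131
Lq = P₀·a^3·ρ / (3!(1-ρ)²) = 0.091306 × 9.6636 × 0.71000 / (6 × 0.084100) = 1.2415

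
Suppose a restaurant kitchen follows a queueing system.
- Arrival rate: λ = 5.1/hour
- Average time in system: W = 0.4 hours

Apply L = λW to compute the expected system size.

Little's Law: L = λW
L = 5.1 × 0.4 = 2.0400 orders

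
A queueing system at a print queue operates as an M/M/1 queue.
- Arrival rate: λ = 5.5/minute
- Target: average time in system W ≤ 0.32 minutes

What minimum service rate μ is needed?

For M/M/1: W = 1/(μ-λ)
Need W ≤ 0.32, so 1/(μ-λ) ≤ 0.32
μ - λ ≥ 1/0.32 = 3.1250
μ ≥ 5.5 + 3.1250 = 8.6250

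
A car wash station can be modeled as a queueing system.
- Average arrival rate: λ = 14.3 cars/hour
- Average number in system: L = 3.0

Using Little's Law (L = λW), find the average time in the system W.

Little's Law: L = λW, so W = L/λ
W = 3.0/14.3 = 0.2098 hours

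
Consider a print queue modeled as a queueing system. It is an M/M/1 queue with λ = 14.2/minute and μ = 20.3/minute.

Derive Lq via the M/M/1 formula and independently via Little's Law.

Method 1 (direct): Lq = λ²/(μ(μ-λ)) = 201.64/(20.3 × 6.10) = 1.6284

Method 2 (Little's Law):
W = 1/(μ-λ) = 1/6.10 = 0.163934
Wq = W - 1/μ = 0.163934 - 0.0492611 = 0.114673
Lq = λWq = 14.2 × 0.114673 = 1.6284 ✔ (matches Method 1)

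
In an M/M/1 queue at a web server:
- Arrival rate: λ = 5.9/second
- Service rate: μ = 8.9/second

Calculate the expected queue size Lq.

ρ = λ/μ = 5.9/8.9 = 0.6629
For M/M/1: Lq = λ²/(μ(μ-λ))
Lq = 34.81/(8.9 × 3.00)
Lq = 1.3037 requests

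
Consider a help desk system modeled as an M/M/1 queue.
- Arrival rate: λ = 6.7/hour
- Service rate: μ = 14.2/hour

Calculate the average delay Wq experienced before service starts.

First, compute utilization: ρ = λ/μ = 6.7/14.2 = 0.4718
For M/M/1: Wq = λ/(μ(μ-λ))
Wq = 6.7/(14.2 × (14.2-6.7))
Wq = 6.7/(14.2 × 7.50)
Wq = 0.06291 hours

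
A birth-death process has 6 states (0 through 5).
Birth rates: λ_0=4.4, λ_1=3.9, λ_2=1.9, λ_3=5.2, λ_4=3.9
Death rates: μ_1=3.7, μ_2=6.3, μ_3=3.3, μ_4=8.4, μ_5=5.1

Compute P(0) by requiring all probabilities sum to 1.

Ratios P(n)/P(0) = (λ₀···λₙ₋₁)/(μ₁···μₙ):
P(1)/P(0) = (4.4)/(3.7) = 1.1892
P(2)/P(0) = (4.4×3.9)/(3.7×6.3) = 0.73616
P(3)/P(0) = (4.4×3.9×1.9)/(3.7×6.3×3.3) = 0.42385
P(4)/P(0) = (4.4×3.9×1.9×5.2)/(3.7×6.3×3.3×8.4) = 0.26238
P(5)/P(0) = (4.4×3.9×1.9×5.2×3.9)/(3.7×6.3×3.3×8.4×5.1) = 0.20065

Normalization: ∑ P(n) = 1
P(0) × (1.0000 + 1.1892 + 0.73616 + 0.42385 + 0.26238 + 0.20065) = 1
P(0) × 3.8122 = 1
P(0) = 1/3.8122 = 0.2623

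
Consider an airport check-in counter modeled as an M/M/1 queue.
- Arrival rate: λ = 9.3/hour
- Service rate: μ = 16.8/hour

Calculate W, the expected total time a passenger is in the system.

First, compute utilization: ρ = λ/μ = 9.3/16.8 = 0.5536
For M/M/1: W = 1/(μ-λ)
W = 1/(16.8-9.3) = 1/7.50
W = 0.1333 hours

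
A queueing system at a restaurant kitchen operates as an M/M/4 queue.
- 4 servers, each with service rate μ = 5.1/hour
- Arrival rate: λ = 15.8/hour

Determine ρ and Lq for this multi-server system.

Traffic intensity: ρ = λ/(cμ) = 15.8/(4×5.1) = 0.7745
Since ρ = 0.7745 < 1, system is stable.
Offered load a = λ/μ = cρ = 15.8/5.1 = 3.0980
P₀ = [ Σₙ₌₀^3 aⁿ/n! + a^4/(4!(1-ρ)) ]⁻¹
Σ = a^0/0! + a^1/1! + a^2/2! + a^3/3! = 1.0000 + 3.0980 + 4.7989 + 4.9558 = 13.8527
a^4/(4!(1-ρ)) = 92.1187/(24 × 0.22549) = 17.0219
P₀ = 1/(13.8527 + 17.0219) = 0.03239
Lq = P₀·a^4·ρ / (4!(1-ρ)²) = 0.032389 × 92.1187 × 0.77451 / (24 × 0.050846) = 1.8937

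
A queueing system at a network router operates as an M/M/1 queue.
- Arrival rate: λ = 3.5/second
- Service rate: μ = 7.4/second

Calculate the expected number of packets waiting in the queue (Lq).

ρ = λ/μ = 3.5/7.4 = 0.4730
For M/M/1: Lq = λ²/(μ(μ-λ))
Lq = 12.25/(7.4 × 3.90)
Lq = 0.4245 packets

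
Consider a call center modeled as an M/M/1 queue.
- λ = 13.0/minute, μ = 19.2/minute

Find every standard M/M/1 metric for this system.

Step 1: ρ = λ/μ = 13.0/19.2 = 0.6771
Step 2: L = λ/(μ-λ) = 13.0/6.20 = 2.0968
Step 3: Lq = λ²/(μ(μ-λ)) = 169.00/(19.2×6.20) = 1.4197
Step 4: W = 1/(μ-λ) = 1/6.20 = 0.16129
Step 5: Wq = λ/(μ(μ-λ)) = 13.0/(19.2×6.20) = 0.1092
Step 6: P(0) = 1-ρ = 0.3229
Verify: L = λW = 13.0×0.16129 = 2.0968 ✔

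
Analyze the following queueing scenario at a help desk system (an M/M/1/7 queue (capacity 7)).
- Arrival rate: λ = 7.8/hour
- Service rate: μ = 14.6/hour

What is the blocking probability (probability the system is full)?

ρ = λ/μ = 7.8/14.6 = 0.53425
P₀ = (1-ρ)/(1-ρ^(K+1)) = (1-0.53425)/(1-0.53425^8) = 0.46575/0.99336 = 0.4689
P_K = P₀×ρ^K = 0.4689 × 0.53425^7 = 0.4689 × 0.01242 = 0.005824
Blocking probability = 0.58%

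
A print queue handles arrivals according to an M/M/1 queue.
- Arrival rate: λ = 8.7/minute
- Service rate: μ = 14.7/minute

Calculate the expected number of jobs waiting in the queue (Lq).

ρ = λ/μ = 8.7/14.7 = 0.5918
For M/M/1: Lq = λ²/(μ(μ-λ))
Lq = 75.69/(14.7 × 6.00)
Lq = 0.8582 jobs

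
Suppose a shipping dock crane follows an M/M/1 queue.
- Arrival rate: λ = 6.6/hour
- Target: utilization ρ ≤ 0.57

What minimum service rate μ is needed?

ρ = λ/μ, so μ = λ/ρ
μ ≥ 6.6/0.57 = 11.5789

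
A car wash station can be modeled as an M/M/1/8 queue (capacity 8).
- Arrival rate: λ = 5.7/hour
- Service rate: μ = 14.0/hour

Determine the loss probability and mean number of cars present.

ρ = λ/μ = 5.7/14.0 = 0.40714
P₀ = (1-ρ)/(1-ρ^(K+1)) = (1-0.40714)/(1-0.40714^9) = 0.59286/0.99969 = 0.5930
P_K = P₀×ρ^K = 0.59304 × 0.40714^8 = 0.59304 × 0.00075501 = 0.0004478
Blocking probability P_8 = 0.0004478 (0.04478%)
L = ρ[1 - (K+1)ρ^K + Kρ^(K+1)] / [(1-ρ)(1-ρ^(K+1))]
L = 0.40714 × (1 - 9×0.0007550 + 8×0.0003074) / ((1 - 0.40714) × (1 - 0.0003074)) = 0.6840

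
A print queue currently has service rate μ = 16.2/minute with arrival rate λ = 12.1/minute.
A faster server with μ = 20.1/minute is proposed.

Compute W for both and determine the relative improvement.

System 1: ρ₁ = 12.1/16.2 = 0.7469, W₁ = 1/(16.2-12.1) = 0.2439
System 2: ρ₂ = 12.1/20.1 = 0.6020, W₂ = 1/(20.1-12.1) = 0.1250
Improvement: (W₁-W₂)/W₁ = (0.2439-0.1250)/0.2439 = 48.75%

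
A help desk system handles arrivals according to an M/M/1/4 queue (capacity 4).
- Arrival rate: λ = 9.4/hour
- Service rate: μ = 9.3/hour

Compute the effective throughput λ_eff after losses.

ρ = λ/μ = 9.4/9.3 = 1.01075
P₀ = (1-ρ)/(1-ρ^(K+1)) = (1-1.01075)/(1-1.01075^5) = -0.01075/-0.05492 = 0.1957
P_K = P₀×ρ^K = 0.1957 × 1.01075^4 = 0.1957 × 1.0437 = 0.2043
λ_eff = λ(1-P_K) = 9.4 × (1 - 0.2043) = 9.4 × 0.7957 = 7.4796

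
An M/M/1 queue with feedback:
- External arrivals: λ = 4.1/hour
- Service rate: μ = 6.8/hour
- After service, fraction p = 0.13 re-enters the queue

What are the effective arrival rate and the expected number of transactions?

Effective arrival rate: λ_eff = λ/(1-p) = 4.1/(1-0.13) = 4.1/0.87 = 4.712644
ρ = λ_eff/μ = 4.712644/6.8 = 0.693036
L = ρ/(1-ρ) = 0.693036/(1-0.693036) = 2.2577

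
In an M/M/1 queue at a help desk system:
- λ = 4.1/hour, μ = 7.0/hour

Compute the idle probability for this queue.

ρ = λ/μ = 4.1/7.0 = 0.5857
P(0) = 1 - ρ = 1 - 0.5857 = 0.4143
The server is idle 41.43% of the time.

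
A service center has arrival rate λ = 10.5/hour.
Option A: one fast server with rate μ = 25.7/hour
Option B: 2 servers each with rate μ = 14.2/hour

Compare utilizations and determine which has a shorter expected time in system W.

Option A: single server μ = 25.7 (M/M/1)
  ρ_A = 10.5/25.7 = 0.4086
  W_A = 1/(μ-λ) = 1/(25.7-10.5) = 1/15.20 = 0.06579

Option B: 2 servers μ = 14.2 (M/M/2)
  ρ_B = λ/(cμ) = 10.5/(2×14.2) = 0.3697
  Offered load a = λ/μ = cρ = 10.5/14.2 = 0.7394
  P₀ = [ Σₙ₌₀^1 aⁿ/n! + a^2/(2!(1-ρ)) ]⁻¹
  Σ = a^0/0! + a^1/1! = 1.0000 + 0.7394 = 1.7394
  a^2/(2!(1-ρ)) = 0.546767/(2 × 0.630282) = 0.4337
  P₀ = 1/(1.7394 + 0.4337) = 0.4602
  Lq = P₀·a^2·ρ / (2!(1-ρ)²) = 0.4602 × 0.5468 × 0.3697 / (2 × 0.3973) = 0.1171
  Wq_B = Lq/λ = 0.1171/10.5 = 0.01115
  W_B = Wq_B + 1/μ = 0.01115 + 0.07042 = 0.08157

Since W_A = 0.06579 < W_B = 0.08157, Option A (single fast server) has the shorter time in system.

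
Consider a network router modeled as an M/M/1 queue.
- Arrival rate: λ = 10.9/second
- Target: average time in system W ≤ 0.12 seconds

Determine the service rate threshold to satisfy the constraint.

For M/M/1: W = 1/(μ-λ)
Need W ≤ 0.12, so 1/(μ-λ) ≤ 0.12
μ - λ ≥ 1/0.12 = 8.3333
μ ≥ 10.9 + 8.3333 = 19.2333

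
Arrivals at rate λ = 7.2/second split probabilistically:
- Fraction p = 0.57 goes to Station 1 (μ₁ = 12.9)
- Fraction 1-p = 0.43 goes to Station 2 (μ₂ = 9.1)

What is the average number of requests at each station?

Effective rates: λ₁ = 7.2×0.57 = 4.104, λ₂ = 7.2×0.43 = 3.096
Station 1: ρ₁ = 4.104/12.9 = 0.31814, L₁ = ρ₁/(1-ρ₁) = 0.31814/(1-0.31814) = 0.4666
Station 2: ρ₂ = 3.096/9.1 = 0.34022, L₂ = ρ₂/(1-ρ₂) = 0.34022/(1-0.34022) = 0.5157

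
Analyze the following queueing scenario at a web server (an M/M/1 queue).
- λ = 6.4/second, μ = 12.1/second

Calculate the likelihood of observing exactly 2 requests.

ρ = λ/μ = 6.4/12.1 = 0.5289
P(n) = (1-ρ)ρⁿ
P(2) = (1-0.5289) × 0.5289^2
P(2) = 0.4711 × 0.2797
P(2) = 0.1318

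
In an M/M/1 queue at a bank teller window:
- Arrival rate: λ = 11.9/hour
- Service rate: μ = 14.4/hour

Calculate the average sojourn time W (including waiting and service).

First, compute utilization: ρ = λ/μ = 11.9/14.4 = 0.8264
For M/M/1: W = 1/(μ-λ)
W = 1/(14.4-11.9) = 1/2.50
W = 0.4000 hours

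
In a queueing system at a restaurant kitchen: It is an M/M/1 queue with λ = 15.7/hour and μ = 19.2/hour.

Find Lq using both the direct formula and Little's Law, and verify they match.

Method 1 (direct): Lq = λ²/(μ(μ-λ)) = 246.49/(19.2 × 3.50) = 3.6680

Method 2 (Little's Law):
W = 1/(μ-λ) = 1/3.50 = 0.28571
Wq = W - 1/μ = 0.28571 - 0.052083 = 0.23363
Lq = λWq = 15.7 × 0.23363 = 3.6680 ✔ (matches Method 1)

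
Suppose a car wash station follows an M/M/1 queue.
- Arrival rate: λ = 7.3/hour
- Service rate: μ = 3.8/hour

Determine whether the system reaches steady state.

Stability requires ρ = λ/(cμ) < 1
ρ = 7.3/(1 × 3.8) = 7.3/3.80 = 1.9211
Since 1.9211 ≥ 1, the system is UNSTABLE.
Queue grows without bound. Need μ > λ = 7.3.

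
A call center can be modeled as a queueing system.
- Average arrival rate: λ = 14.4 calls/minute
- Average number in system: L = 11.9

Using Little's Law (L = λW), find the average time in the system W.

Little's Law: L = λW, so W = L/λ
W = 11.9/14.4 = 0.8264 minutes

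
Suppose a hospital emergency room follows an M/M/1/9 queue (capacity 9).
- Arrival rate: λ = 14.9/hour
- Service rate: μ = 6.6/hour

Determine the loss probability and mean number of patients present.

ρ = λ/μ = 14.9/6.6 = 2.2576
P₀ = (1-ρ)/(1-ρ^(K+1)) = (1-2.2576)/(1-2.2576^10) = -1.2576/-3438.2992 = 0.0003658
P_K = P₀×ρ^K = 0.00036576 × 2.2576^9 = 0.00036576 × 1523.4316 = 0.5572
Blocking probability P_9 = 0.5572 (55.72%)
L = ρ[1 - (K+1)ρ^K + Kρ^(K+1)] / [(1-ρ)(1-ρ^(K+1))]
L = 2.2576 × (1 - 10×1523.4316 + 9×3439.2992) / ((1 - 2.2576) × (1 - 3439.2992)) = 8.2077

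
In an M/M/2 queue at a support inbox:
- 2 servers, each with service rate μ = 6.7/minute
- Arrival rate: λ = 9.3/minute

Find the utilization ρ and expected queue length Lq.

Traffic intensity: ρ = λ/(cμ) = 9.3/(2×6.7) = 0.6940
Since ρ = 0.6940 < 1, system is stable.
Offered load a = λ/μ = cρ = 9.3/6.7 = 1.3881
P₀ = [ Σₙ₌₀^1 aⁿ/n! + a^2/(2!(1-ρ)) ]⁻¹
Σ = a^0/0! + a^1/1! = 1.0000 + 1.3881 = 2.3881
a^2/(2!(1-ρ)) = 1.9267/(2 × 0.30597) = 3.1485
P₀ = 1/(2.3881 + 3.1485) = 0.1806
Lq = P₀·a^2·ρ / (2!(1-ρ)²) = 0.18062 × 1.9267 × 0.69403 / (2 × 0.093618) = 1.2899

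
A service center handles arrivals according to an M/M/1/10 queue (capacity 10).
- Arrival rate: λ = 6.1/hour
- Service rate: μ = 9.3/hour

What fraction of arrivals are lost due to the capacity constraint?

ρ = λ/μ = 6.1/9.3 = 0.655914
P₀ = (1-ρ)/(1-ρ^(K+1)) = (1-0.655914)/(1-0.655914^11) = 0.34409/0.99033 = 0.3474
P_K = P₀×ρ^K = 0.3474 × 0.655914^10 = 0.3474 × 0.01474 = 0.005121
Blocking probability = 0.51%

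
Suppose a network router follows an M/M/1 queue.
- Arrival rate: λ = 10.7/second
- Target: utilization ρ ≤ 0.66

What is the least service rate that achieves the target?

ρ = λ/μ, so μ = λ/ρ
μ ≥ 10.7/0.66 = 16.2121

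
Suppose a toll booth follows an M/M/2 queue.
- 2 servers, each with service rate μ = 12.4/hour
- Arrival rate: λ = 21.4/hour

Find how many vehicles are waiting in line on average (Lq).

Traffic intensity: ρ = λ/(cμ) = 21.4/(2×12.4) = 0.8629
Since ρ = 0.8629 < 1, system is stable.
Offered load a = λ/μ = cρ = 21.4/12.4 = 1.7258
P₀ = [ Σₙ₌₀^1 aⁿ/n! + a^2/(2!(1-ρ)) ]⁻¹
Σ = a^0/0! + a^1/1! = 1.0000 + 1.7258 = 2.7258
a^2/(2!(1-ρ)) = 2.97841/(2 × 0.137097) = 10.8624
P₀ = 1/(2.7258 + 10.8624) = 0.07359
Lq = P₀·a^2·ρ / (2!(1-ρ)²) = 0.0735931 × 2.97841 × 0.862903 / (2 × 0.0187955) = 5.0315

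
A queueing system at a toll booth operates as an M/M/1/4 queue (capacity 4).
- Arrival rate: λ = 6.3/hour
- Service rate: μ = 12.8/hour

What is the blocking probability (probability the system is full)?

ρ = λ/μ = 6.3/12.8 = 0.4922
P₀ = (1-ρ)/(1-ρ^(K+1)) = (1-0.4922)/(1-0.4922^5) = 0.5078/0.9711 = 0.5229
P_K = P₀×ρ^K = 0.5229 × 0.4922^4 = 0.5229 × 0.05869 = 0.03069
Blocking probability = 3.07%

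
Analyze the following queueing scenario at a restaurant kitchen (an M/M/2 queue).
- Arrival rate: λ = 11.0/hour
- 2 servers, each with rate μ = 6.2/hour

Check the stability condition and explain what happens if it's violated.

Stability requires ρ = λ/(cμ) < 1
ρ = 11.0/(2 × 6.2) = 11.0/12.40 = 0.8871
Since 0.8871 < 1, the system is STABLE.
The servers are busy 88.71% of the time.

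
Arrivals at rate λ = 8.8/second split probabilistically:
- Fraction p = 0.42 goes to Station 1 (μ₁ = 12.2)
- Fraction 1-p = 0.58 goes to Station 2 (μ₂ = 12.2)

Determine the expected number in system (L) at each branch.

Effective rates: λ₁ = 8.8×0.42 = 3.696, λ₂ = 8.8×0.58 = 5.104
Station 1: ρ₁ = 3.696/12.2 = 0.30295, L₁ = ρ₁/(1-ρ₁) = 0.30295/(1-0.30295) = 0.4346
Station 2: ρ₂ = 5.104/12.2 = 0.41836, L₂ = ρ₂/(1-ρ₂) = 0.41836/(1-0.41836) = 0.7193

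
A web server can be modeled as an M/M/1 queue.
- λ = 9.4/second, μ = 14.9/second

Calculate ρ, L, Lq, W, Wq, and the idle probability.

Step 1: ρ = λ/μ = 9.4/14.9 = 0.6309
Step 2: L = λ/(μ-λ) = 9.4/5.50 = 1.7091
Step 3: Lq = λ²/(μ(μ-λ)) = 88.36/(14.9×5.50) = 1.0782
Step 4: W = 1/(μ-λ) = 1/5.50 = 0.18182
Step 5: Wq = λ/(μ(μ-λ)) = 9.4/(14.9×5.50) = 0.1147
Step 6: P(0) = 1-ρ = 0.3691
Verify: L = λW = 9.4×0.18182 = 1.7091 ✔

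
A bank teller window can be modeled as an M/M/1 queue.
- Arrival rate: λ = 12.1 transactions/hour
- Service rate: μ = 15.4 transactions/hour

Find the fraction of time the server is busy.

Server utilization: ρ = λ/μ
ρ = 12.1/15.4 = 0.7857
The server is busy 78.57% of the time.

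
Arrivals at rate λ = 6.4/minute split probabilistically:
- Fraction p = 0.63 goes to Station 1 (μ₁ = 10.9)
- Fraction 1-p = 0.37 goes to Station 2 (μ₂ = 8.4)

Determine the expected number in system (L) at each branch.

Effective rates: λ₁ = 6.4×0.63 = 4.032, λ₂ = 6.4×0.37 = 2.368
Station 1: ρ₁ = 4.032/10.9 = 0.36991, L₁ = ρ₁/(1-ρ₁) = 0.36991/(1-0.36991) = 0.5871
Station 2: ρ₂ = 2.368/8.4 = 0.2819, L₂ = ρ₂/(1-ρ₂) = 0.2819/(1-0.2819) = 0.3926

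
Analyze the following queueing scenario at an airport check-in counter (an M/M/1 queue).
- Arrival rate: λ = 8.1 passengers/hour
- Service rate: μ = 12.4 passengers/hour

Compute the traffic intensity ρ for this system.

Server utilization: ρ = λ/μ
ρ = 8.1/12.4 = 0.6532
The server is busy 65.32% of the time.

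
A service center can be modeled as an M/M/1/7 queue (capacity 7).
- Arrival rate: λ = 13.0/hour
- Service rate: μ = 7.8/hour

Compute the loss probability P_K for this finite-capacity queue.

ρ = λ/μ = 13.0/7.8 = 1.6667
P₀ = (1-ρ)/(1-ρ^(K+1)) = (1-1.6667)/(1-1.6667^8) = -0.6667/-58.5469 = 0.01139
P_K = P₀×ρ^K = 0.011387 × 1.6667^7 = 0.011387 × 35.7275 = 0.4068
Blocking probability = 40.68%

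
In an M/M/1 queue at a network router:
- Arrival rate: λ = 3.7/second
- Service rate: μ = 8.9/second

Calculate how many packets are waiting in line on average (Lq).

ρ = λ/μ = 3.7/8.9 = 0.4157
For M/M/1: Lq = λ²/(μ(μ-λ))
Lq = 13.69/(8.9 × 5.20)
Lq = 0.2958 packets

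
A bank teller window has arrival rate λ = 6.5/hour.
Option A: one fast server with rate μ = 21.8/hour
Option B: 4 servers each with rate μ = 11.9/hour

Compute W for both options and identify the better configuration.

Option A: single server μ = 21.8 (M/M/1)
  ρ_A = 6.5/21.8 = 0.2982
  W_A = 1/(μ-λ) = 1/(21.8-6.5) = 1/15.30 = 0.06536

Option B: 4 servers μ = 11.9 (M/M/4)
  ρ_B = λ/(cμ) = 6.5/(4×11.9) = 0.1366
  Offered load a = λ/μ = cρ = 6.5/11.9 = 0.5462
  P₀ = [ Σₙ₌₀^3 aⁿ/n! + a^4/(4!(1-ρ)) ]⁻¹
  Σ = a^0/0! + a^1/1! + a^2/2! + a^3/3! = 1.0000 + 0.5462 + 0.1492 + 0.02716 = 1.7226
  a^4/(4!(1-ρ)) = 0.08902/(24 × 0.8634) = 0.004296
  P₀ = 1/(1.7226 + 0.004296) = 0.5791
  Lq = P₀·a^4·ρ / (4!(1-ρ)²) = 0.57909 × 0.089015 × 0.13655 / (24 × 0.74554) = 0.0003934
  Wq_B = Lq/λ = 0.0003934/6.5 = 0.00006052
  W_B = Wq_B + 1/μ = 0.00006052 + 0.08403 = 0.08409

Since W_A = 0.06536 < W_B = 0.08409, Option A (single fast server) has the shorter time in system.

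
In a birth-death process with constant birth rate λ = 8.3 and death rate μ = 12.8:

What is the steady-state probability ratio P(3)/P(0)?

For constant rates: P(n)/P(0) = (λ/μ)^n
P(3)/P(0) = (8.3/12.8)^3 = 0.6484^3 = 0.2726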